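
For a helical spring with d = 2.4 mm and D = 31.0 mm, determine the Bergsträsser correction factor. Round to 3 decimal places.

C = D/d = 31.0/2.4 = 12.9167
K_B = (4C+2)/(4C−3) = 53.667/48.667 = 1.1027

1.103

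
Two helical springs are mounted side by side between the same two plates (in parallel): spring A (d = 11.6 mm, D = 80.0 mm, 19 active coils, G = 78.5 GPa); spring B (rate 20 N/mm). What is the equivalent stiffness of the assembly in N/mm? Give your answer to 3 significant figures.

38.3 N/mm

k_A = Gd⁴/(8D³N_a) = (78.5×10³)(11.6⁴)/(8·80.0³·19) = 18.264 N/mm
Parallel: k_eq = 18.264 + 20 = 38.264 N/mm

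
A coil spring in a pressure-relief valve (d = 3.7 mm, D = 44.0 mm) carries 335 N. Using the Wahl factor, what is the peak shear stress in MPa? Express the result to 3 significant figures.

Spring index C = D/d = 44.0/3.7 = 11.8919
K_W = (4C−1)/(4C−4) + 0.615/C = 46.568/43.568 + 0.0517 = 1.1206
τ₀ = 8FD/(πd³) = 8·335·44.0/(π·3.7³) = 117920/159.13 = 741.02 MPa
τ_max = K·τ₀ = 1.1206 × 741.02 = 830.37 MPa

830 MPa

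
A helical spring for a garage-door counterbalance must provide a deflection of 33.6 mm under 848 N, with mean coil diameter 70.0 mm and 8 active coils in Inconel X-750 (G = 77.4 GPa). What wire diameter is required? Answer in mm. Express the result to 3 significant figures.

9.20 mm

Required rate k = F/δ = 848/33.6 = 25.238 N/mm
d = (8D³N_a·k / G)^(1/4) = (8·70.0³·8·25.238 / (77.4×10³))^0.25
  = (7158)^0.25 = 9.1981 mm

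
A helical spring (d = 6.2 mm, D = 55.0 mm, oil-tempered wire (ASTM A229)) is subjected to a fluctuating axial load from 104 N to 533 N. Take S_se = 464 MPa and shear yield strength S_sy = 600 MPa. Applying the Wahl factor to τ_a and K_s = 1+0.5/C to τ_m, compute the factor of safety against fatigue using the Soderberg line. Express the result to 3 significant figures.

C = D/d = 55.0/6.2 = 8.8710; K_W = (4C−1)/(4C−4)+0.615/C = 1.1646; K_s = 1+0.5/C = 1.0564
F_a = (F_max−F_min)/2 = 214.5 N; F_m = (F_max+F_min)/2 = 318.5 N
τ_a = K_W·8F_aD/(πd³) = 1.1646 × 126.05 = 146.8 MPa
τ_m = K_s·8F_mD/(πd³) = 1.0564 × 187.17 = 197.72 MPa
Soderberg: 1/n_f = τ_a/S_se + τ_m/S_sy = 146.8/464 + 197.72/600 = 0.31639 + 0.32953 = 0.64592
n_f = 1/0.64592 = 1.548

1.55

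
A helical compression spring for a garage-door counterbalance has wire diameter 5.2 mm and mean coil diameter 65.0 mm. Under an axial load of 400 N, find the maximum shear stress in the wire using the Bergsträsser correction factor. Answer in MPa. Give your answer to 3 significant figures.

521 MPa

Spring index C = D/d = 65.0/5.2 = 12.5000
K_B = (4C+2)/(4C−3) = 52.000/47.000 = 1.1064
τ₀ = 8FD/(πd³) = 8·400·65.0/(π·5.2³) = 208000/441.73 = 470.87 MPa
τ_max = K·τ₀ = 1.1064 × 470.87 = 520.97 MPa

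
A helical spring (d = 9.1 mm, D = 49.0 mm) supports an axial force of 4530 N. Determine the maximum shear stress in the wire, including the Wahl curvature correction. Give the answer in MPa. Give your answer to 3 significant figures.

Spring index C = D/d = 49.0/9.1 = 5.3846
K_W = (4C−1)/(4C−4) + 0.615/C = 20.538/17.538 + 0.1142 = 1.2853
τ₀ = 8FD/(πd³) = 8·4530·49.0/(π·9.1³) = 1.77576e+06/2367.4 = 750.08 MPa
τ_max = K·τ₀ = 1.2853 × 750.08 = 964.06 MPa

964 MPa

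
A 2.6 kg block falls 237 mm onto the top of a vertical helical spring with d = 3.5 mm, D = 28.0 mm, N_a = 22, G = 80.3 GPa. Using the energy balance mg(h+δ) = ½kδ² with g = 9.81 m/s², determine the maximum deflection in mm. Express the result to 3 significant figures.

71.0 mm

k = Gd⁴/(8D³N_a) = (80.3×10³)(3.5⁴)/(8·28.0³·22) = 3.1189 N/mm
W = mg = 2.6 × 9.81 = 25.506 N
½kδ² − Wδ − Wh = 0 → δ = (W + √(W² + 2kWh))/k
δ = (25.506 + √(650.56 + 37707))/3.1189 = (25.506 + 195.85)/3.1189 = 70.973 mm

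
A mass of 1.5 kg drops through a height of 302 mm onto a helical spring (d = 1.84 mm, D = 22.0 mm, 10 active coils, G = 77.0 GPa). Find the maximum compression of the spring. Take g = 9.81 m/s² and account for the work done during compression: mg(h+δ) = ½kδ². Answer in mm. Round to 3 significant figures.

108 mm

k = Gd⁴/(8D³N_a) = (77.0×10³)(1.84⁴)/(8·22.0³·10) = 1.0361 N/mm
W = mg = 1.5 × 9.81 = 14.715 N
½kδ² − Wδ − Wh = 0 → δ = (W + √(W² + 2kWh))/k
δ = (14.715 + √(216.53 + 9208.76))/1.0361 = (14.715 + 97.084)/1.0361 = 107.9 mm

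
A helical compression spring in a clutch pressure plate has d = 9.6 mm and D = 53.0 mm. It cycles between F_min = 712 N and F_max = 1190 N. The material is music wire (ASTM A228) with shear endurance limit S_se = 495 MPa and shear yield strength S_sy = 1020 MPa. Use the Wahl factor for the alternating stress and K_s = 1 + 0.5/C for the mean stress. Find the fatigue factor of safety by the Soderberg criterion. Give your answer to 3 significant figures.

4.01

C = D/d = 53.0/9.6 = 5.5208; K_W = (4C−1)/(4C−4)+0.615/C = 1.2773; K_s = 1+0.5/C = 1.0906
F_a = (F_max−F_min)/2 = 239 N; F_m = (F_max+F_min)/2 = 951 N
τ_a = K_W·8F_aD/(πd³) = 1.2773 × 36.459 = 46.568 MPa
τ_m = K_s·8F_mD/(πd³) = 1.0906 × 145.07 = 158.21 MPa
Soderberg: 1/n_f = τ_a/S_se + τ_m/S_sy = 46.568/495 + 158.21/1020 = 0.09408 + 0.15511 = 0.24919
n_f = 1/0.24919 = 4.013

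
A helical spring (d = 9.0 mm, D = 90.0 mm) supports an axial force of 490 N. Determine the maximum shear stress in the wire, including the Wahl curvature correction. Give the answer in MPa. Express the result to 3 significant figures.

176 MPa

Spring index C = D/d = 90.0/9.0 = 10.0000
K_W = (4C−1)/(4C−4) + 0.615/C = 39.000/36.000 + 0.0615 = 1.1448
τ₀ = 8FD/(πd³) = 8·490·90.0/(π·9.0³) = 352800/2290.2 = 154.05 MPa
τ_max = K·τ₀ = 1.1448 × 154.05 = 176.36 MPa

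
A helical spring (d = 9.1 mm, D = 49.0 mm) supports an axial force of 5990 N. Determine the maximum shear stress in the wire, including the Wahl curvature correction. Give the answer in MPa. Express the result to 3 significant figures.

Spring index C = D/d = 49.0/9.1 = 5.3846
K_W = (4C−1)/(4C−4) + 0.615/C = 20.538/17.538 + 0.1142 = 1.2853
τ₀ = 8FD/(πd³) = 8·5990·49.0/(π·9.1³) = 2.34808e+06/2367.4 = 991.83 MPa
τ_max = K·τ₀ = 1.2853 × 991.83 = 1274.8 MPa

1270 MPa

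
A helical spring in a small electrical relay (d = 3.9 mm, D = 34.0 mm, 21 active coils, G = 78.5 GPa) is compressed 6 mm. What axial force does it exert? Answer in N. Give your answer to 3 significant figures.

k = Gd⁴/(8D³N_a) = (78.5×10³)(3.9⁴)/(8·34.0³·21) = 2.7503 N/mm
F = k·δ = 2.7503 × 6 = 16.502 N

16.5 N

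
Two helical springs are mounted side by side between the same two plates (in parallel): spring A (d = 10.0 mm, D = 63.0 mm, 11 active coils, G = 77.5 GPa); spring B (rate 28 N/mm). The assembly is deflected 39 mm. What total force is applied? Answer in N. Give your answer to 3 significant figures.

2470 N

k_A = Gd⁴/(8D³N_a) = (77.5×10³)(10.0⁴)/(8·63.0³·11) = 35.221 N/mm
Parallel: k_eq = 35.221 + 28 = 63.221 N/mm
F = k_eq·δ = 63.221·39 = 2465.6 N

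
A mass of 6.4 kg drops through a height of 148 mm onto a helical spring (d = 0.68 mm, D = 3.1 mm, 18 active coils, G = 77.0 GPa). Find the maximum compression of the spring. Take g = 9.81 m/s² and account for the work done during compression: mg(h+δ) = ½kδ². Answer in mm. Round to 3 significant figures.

k = Gd⁴/(8D³N_a) = (77.0×10³)(0.68⁴)/(8·3.1³·18) = 3.8378 N/mm
W = mg = 6.4 × 9.81 = 62.784 N
½kδ² − Wδ − Wh = 0 → δ = (W + √(W² + 2kWh))/k
δ = (62.784 + √(3941.8 + 71321.3))/3.8378 = (62.784 + 274.34)/3.8378 = 87.844 mm

87.8 mm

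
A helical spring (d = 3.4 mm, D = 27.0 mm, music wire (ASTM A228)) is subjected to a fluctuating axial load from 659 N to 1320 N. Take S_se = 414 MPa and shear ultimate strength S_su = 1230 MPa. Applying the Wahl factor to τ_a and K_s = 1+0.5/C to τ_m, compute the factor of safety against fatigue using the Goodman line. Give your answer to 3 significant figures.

0.317

C = D/d = 27.0/3.4 = 7.9412; K_W = (4C−1)/(4C−4)+0.615/C = 1.1855; K_s = 1+0.5/C = 1.0630
F_a = (F_max−F_min)/2 = 330.5 N; F_m = (F_max+F_min)/2 = 989.5 N
τ_a = K_W·8F_aD/(πd³) = 1.1855 × 578.15 = 685.39 MPa
τ_m = K_s·8F_mD/(πd³) = 1.0630 × 1730.9 = 1839.9 MPa
Goodman: 1/n_f = τ_a/S_se + τ_m/S_su = 685.39/414 + 1839.9/1230 = 1.65553 + 1.49588 = 3.1514
n_f = 1/3.1514 = 0.3173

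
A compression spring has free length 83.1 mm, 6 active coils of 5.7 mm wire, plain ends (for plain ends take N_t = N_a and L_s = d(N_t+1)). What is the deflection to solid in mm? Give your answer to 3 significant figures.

43.2 mm

N_t = 6; L_s = 5.7·7 = 39.9 mm
δ_solid = L₀ − L_s = 83.1 − 39.9 = 43.2 mm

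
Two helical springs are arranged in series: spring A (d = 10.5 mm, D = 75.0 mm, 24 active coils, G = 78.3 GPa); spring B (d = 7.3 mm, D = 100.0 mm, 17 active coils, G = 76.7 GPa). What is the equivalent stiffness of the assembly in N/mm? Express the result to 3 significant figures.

1.41 N/mm

k_A = Gd⁴/(8D³N_a) = (78.3×10³)(10.5⁴)/(8·75.0³·24) = 11.75 N/mm
k_B = Gd⁴/(8D³N_a) = (76.7×10³)(7.3⁴)/(8·100.0³·17) = 1.6016 N/mm
Series: 1/k_eq = 1/11.75 + 1/1.6016 = 0.70949; k_eq = 1.4095 N/mm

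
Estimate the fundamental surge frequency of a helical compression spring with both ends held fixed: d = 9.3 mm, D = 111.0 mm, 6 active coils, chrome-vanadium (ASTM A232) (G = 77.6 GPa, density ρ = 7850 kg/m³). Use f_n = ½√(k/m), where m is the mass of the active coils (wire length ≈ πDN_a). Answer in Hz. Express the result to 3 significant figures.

44.5 Hz

k = Gd⁴/(8D³N_a) = (77.6×10³)(9.3⁴)/(8·111.0³·6) = 8.8427 N/mm = 8842.7 N/m
Wire length L = πDN_a = π·111.0·6 = 2092.3 mm
m = ρ·(πd²/4)·L = 7850 × 67.929×10⁻⁶ m² × 2.0923 m = 1.1157 kg
f_n = ½√(k/m) = 0.5·√(8842.7/1.1157) = 0.5·√(7925.6) = 44.513 Hz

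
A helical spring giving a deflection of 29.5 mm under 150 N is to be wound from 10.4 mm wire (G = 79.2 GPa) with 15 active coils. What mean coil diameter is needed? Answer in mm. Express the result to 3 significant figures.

Required rate k = F/δ = 150/29.5 = 5.0847 N/mm
D = (Gd⁴/(8N_a·k))^(1/3) = (79.2×10³·10.4⁴/(8·15·5.0847))^(1/3)
  = (1.51848e+06)^(1/3) = 114.9395 mm

115 mm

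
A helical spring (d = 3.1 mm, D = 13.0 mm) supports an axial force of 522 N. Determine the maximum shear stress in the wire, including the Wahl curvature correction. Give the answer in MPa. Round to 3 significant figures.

Spring index C = D/d = 13.0/3.1 = 4.1935
K_W = (4C−1)/(4C−4) + 0.615/C = 15.774/12.774 + 0.1467 = 1.3815
τ₀ = 8FD/(πd³) = 8·522·13.0/(π·3.1³) = 54288/93.591 = 580.05 MPa
τ_max = K·τ₀ = 1.3815 × 580.05 = 801.35 MPa

801 MPa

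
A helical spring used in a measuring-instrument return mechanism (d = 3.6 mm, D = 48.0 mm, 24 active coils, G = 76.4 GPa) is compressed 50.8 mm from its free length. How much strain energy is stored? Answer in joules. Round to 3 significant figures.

0.780 J

k = Gd⁴/(8D³N_a) = (76.4×10³)(3.6⁴)/(8·48.0³·24) = 0.60434 N/mm
U = ½kδ² = 0.5 × 0.60434 × 50.8² = 779.79 N·mm = 0.77979 J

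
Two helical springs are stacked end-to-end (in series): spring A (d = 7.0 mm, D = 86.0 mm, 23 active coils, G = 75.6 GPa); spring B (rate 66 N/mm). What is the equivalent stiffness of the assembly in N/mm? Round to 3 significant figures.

k_A = Gd⁴/(8D³N_a) = (75.6×10³)(7.0⁴)/(8·86.0³·23) = 1.551 N/mm
Series: 1/k_eq = 1/1.551 + 1/66 = 0.65991; k_eq = 1.5154 N/mm

1.52 N/mm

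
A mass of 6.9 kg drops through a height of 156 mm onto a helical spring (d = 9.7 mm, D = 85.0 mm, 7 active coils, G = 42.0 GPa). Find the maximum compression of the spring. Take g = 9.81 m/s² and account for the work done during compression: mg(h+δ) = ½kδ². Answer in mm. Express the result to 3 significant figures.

k = Gd⁴/(8D³N_a) = (42.0×10³)(9.7⁴)/(8·85.0³·7) = 10.812 N/mm
W = mg = 6.9 × 9.81 = 67.689 N
½kδ² − Wδ − Wh = 0 → δ = (W + √(W² + 2kWh))/k
δ = (67.689 + √(4581.8 + 228331))/10.812 = (67.689 + 482.61)/10.812 = 50.899 mm

50.9 mm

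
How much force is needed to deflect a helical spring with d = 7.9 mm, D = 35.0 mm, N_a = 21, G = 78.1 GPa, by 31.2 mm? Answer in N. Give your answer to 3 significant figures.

k = Gd⁴/(8D³N_a) = (78.1×10³)(7.9⁴)/(8·35.0³·21) = 42.232 N/mm
F = k·δ = 42.232 × 31.2 = 1317.7 N

1320 N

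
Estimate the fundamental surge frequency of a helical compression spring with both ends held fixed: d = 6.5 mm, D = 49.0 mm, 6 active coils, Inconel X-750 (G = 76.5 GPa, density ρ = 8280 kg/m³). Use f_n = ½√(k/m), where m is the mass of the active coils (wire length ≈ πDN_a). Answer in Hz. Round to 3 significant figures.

154 Hz

k = Gd⁴/(8D³N_a) = (76.5×10³)(6.5⁴)/(8·49.0³·6) = 24.182 N/mm = 24182 N/m
Wire length L = πDN_a = π·49.0·6 = 923.63 mm
m = ρ·(πd²/4)·L = 8280 × 33.183×10⁻⁶ m² × 0.92363 m = 0.25377 kg
f_n = ½√(k/m) = 0.5·√(24182/0.25377) = 0.5·√(95289) = 154.34 Hz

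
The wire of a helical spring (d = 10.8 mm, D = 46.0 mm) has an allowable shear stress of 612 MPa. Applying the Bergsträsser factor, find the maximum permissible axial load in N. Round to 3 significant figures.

4850 N

C = D/d = 46.0/10.8 = 4.2593
K_B = (4C+2)/(4C−3) = 19.037/14.037 = 1.3562
τ_max = K·8FD/(πd³) → F_max = τ_allow·πd³/(8DK)
F_max = 612·π·10.8³/(8·46.0·1.3562) = 2.422e+06/499.08 = 4852.9 N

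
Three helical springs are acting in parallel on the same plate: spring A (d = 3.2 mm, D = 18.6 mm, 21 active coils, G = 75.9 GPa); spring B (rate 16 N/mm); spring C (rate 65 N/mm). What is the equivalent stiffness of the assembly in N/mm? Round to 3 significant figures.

k_A = Gd⁴/(8D³N_a) = (75.9×10³)(3.2⁴)/(8·18.6³·21) = 7.362 N/mm
Parallel: k_eq = 7.362 + 16 + 65 = 88.362 N/mm

88.4 N/mm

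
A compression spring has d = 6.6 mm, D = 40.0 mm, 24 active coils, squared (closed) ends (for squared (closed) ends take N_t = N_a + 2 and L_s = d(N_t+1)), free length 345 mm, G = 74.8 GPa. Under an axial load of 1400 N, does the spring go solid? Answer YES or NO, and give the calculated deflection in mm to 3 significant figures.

NO, δ = 121 mm

k = Gd⁴/(8D³N_a) = (74.8×10³)(6.6⁴)/(8·40.0³·24) = 11.55 N/mm
N_t = 26; L_s = 6.6·27 = 178.2 mm; δ_solid = L₀ − L_s = 345 − 178.2 = 166.8 mm
δ = F/k = 1400/11.55 = 121.21 mm
δ < δ_solid → spring does not go solid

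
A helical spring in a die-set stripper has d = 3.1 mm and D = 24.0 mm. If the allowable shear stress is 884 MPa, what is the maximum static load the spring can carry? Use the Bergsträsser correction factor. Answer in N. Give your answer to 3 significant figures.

366 N

C = D/d = 24.0/3.1 = 7.7419
K_B = (4C+2)/(4C−3) = 32.968/27.968 = 1.1788
τ_max = K·8FD/(πd³) → F_max = τ_allow·πd³/(8DK)
F_max = 884·π·3.1³/(8·24.0·1.1788) = 82735/226.33 = 365.56 N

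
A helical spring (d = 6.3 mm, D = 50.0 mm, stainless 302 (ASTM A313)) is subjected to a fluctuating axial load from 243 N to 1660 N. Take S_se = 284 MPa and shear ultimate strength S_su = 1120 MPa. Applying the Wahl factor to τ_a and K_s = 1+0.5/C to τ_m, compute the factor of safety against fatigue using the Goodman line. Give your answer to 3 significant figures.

0.509

C = D/d = 50.0/6.3 = 7.9365; K_W = (4C−1)/(4C−4)+0.615/C = 1.1856; K_s = 1+0.5/C = 1.0630
F_a = (F_max−F_min)/2 = 708.5 N; F_m = (F_max+F_min)/2 = 951.5 N
τ_a = K_W·8F_aD/(πd³) = 1.1856 × 360.77 = 427.73 MPa
τ_m = K_s·8F_mD/(πd³) = 1.0630 × 484.5 = 515.03 MPa
Goodman: 1/n_f = τ_a/S_se + τ_m/S_su = 427.73/284 + 515.03/1120 = 1.50610 + 0.45985 = 1.9659
n_f = 1/1.9659 = 0.5087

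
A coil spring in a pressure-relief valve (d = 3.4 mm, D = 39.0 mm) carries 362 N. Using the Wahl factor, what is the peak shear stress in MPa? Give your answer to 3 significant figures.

Spring index C = D/d = 39.0/3.4 = 11.4706
K_W = (4C−1)/(4C−4) + 0.615/C = 44.882/41.882 + 0.0536 = 1.1252
τ₀ = 8FD/(πd³) = 8·362·39.0/(π·3.4³) = 112944/123.48 = 914.7 MPa
τ_max = K·τ₀ = 1.1252 × 914.7 = 1029.3 MPa

1030 MPa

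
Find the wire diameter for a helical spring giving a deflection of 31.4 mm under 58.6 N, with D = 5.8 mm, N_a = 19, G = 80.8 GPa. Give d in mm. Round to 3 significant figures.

Required rate k = F/δ = 58.6/31.4 = 1.8662 N/mm
d = (8D³N_a·k / G)^(1/4) = (8·5.8³·19·1.8662 / (80.8×10³))^0.25
  = (0.68499)^0.25 = 0.9097 mm

0.910 mm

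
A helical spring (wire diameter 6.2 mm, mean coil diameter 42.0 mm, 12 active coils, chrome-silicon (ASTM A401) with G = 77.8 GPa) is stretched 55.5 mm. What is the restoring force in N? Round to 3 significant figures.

k = Gd⁴/(8D³N_a) = (77.8×10³)(6.2⁴)/(8·42.0³·12) = 16.163 N/mm
F = k·δ = 16.163 × 55.5 = 897.06 N

897 N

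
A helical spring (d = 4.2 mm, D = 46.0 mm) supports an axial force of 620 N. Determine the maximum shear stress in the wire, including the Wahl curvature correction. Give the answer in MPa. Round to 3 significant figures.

1110 MPa

Spring index C = D/d = 46.0/4.2 = 10.9524
K_W = (4C−1)/(4C−4) + 0.615/C = 42.810/39.810 + 0.0562 = 1.1315
τ₀ = 8FD/(πd³) = 8·620·46.0/(π·4.2³) = 228160/232.75 = 980.26 MPa
τ_max = K·τ₀ = 1.1315 × 980.26 = 1109.2 MPa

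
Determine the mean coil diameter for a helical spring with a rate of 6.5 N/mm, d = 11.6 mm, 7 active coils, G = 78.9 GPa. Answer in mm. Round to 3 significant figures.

158 mm

D = (Gd⁴/(8N_a·k))^(1/3) = (78.9×10³·11.6⁴/(8·7·6.5))^(1/3)
  = (3.92471e+06)^(1/3) = 157.7378 mm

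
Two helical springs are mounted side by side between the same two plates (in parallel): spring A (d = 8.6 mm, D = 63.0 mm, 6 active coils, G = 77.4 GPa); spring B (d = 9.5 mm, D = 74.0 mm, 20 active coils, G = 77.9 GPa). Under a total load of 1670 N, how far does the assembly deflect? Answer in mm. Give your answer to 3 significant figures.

37.1 mm

k_A = Gd⁴/(8D³N_a) = (77.4×10³)(8.6⁴)/(8·63.0³·6) = 35.275 N/mm
k_B = Gd⁴/(8D³N_a) = (77.9×10³)(9.5⁴)/(8·74.0³·20) = 9.7863 N/mm
Parallel: k_eq = 35.275 + 9.7863 = 45.062 N/mm
δ = F/k_eq = 1670/45.062 = 37.06 mm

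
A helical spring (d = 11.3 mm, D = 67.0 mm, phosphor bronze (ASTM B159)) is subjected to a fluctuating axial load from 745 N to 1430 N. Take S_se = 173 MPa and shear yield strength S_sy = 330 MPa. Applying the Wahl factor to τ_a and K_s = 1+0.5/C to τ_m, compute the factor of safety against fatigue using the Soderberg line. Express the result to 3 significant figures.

C = D/d = 67.0/11.3 = 5.9292; K_W = (4C−1)/(4C−4)+0.615/C = 1.2559; K_s = 1+0.5/C = 1.0843
F_a = (F_max−F_min)/2 = 342.5 N; F_m = (F_max+F_min)/2 = 1087.5 N
τ_a = K_W·8F_aD/(πd³) = 1.2559 × 40.499 = 50.861 MPa
τ_m = K_s·8F_mD/(πd³) = 1.0843 × 128.59 = 139.43 MPa
Soderberg: 1/n_f = τ_a/S_se + τ_m/S_sy = 50.861/173 + 139.43/330 = 0.29400 + 0.42253 = 0.71652
n_f = 1/0.71652 = 1.396

1.40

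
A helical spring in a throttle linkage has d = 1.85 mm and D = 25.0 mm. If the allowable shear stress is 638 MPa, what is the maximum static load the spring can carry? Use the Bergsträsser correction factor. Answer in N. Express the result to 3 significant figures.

C = D/d = 25.0/1.85 = 13.5135
K_B = (4C+2)/(4C−3) = 56.054/51.054 = 1.0979
τ_max = K·8FD/(πd³) → F_max = τ_allow·πd³/(8DK)
F_max = 638·π·1.85³/(8·25.0·1.0979) = 12691/219.59 = 57.793 N

57.8 N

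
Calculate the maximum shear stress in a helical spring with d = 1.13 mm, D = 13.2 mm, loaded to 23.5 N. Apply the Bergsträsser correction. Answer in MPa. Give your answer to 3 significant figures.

Spring index C = D/d = 13.2/1.13 = 11.6814
K_B = (4C+2)/(4C−3) = 48.726/43.726 = 1.1143
τ₀ = 8FD/(πd³) = 8·23.5·13.2/(π·1.13³) = 2481.6/4.533 = 547.45 MPa
τ_max = K·τ₀ = 1.1143 × 547.45 = 610.05 MPa

610 MPa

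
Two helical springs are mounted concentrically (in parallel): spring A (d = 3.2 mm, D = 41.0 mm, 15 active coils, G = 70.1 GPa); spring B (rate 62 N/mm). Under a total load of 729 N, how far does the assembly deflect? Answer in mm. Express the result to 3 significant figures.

k_A = Gd⁴/(8D³N_a) = (70.1×10³)(3.2⁴)/(8·41.0³·15) = 0.88876 N/mm
Parallel: k_eq = 0.88876 + 62 = 62.889 N/mm
δ = F/k_eq = 729/62.889 = 11.592 mm

11.6 mm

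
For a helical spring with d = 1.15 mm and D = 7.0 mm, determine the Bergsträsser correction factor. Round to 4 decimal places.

C = D/d = 7.0/1.15 = 6.0870
K_B = (4C+2)/(4C−3) = 26.348/21.348 = 1.2342

1.2342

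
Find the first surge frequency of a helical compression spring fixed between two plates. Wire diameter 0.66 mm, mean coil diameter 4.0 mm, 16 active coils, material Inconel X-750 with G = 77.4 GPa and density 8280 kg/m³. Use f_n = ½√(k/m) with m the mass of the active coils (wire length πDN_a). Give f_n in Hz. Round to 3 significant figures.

k = Gd⁴/(8D³N_a) = (77.4×10³)(0.66⁴)/(8·4.0³·16) = 1.7928 N/mm = 1792.8 N/m
Wire length L = πDN_a = π·4.0·16 = 201.06 mm
m = ρ·(πd²/4)·L = 8280 × 0.34212×10⁻⁶ m² × 0.20106 m = 0.00056956 kg
f_n = ½√(k/m) = 0.5·√(1792.8/0.00056956) = 0.5·√(3.1477e+06) = 887.08 Hz

887 Hz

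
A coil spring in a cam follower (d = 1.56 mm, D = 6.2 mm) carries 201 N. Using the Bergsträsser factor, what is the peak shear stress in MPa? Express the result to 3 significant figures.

Spring index C = D/d = 6.2/1.56 = 3.9744
K_B = (4C+2)/(4C−3) = 17.897/12.897 = 1.3877
τ₀ = 8FD/(πd³) = 8·201·6.2/(π·1.56³) = 9969.6/11.927 = 835.9 MPa
τ_max = K·τ₀ = 1.3877 × 835.9 = 1160 MPa

1160 MPa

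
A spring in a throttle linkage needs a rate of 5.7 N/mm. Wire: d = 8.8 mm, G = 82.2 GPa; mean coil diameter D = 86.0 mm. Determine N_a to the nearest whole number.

N_a = Gd⁴/(8D³k) = (82.2×10³ × 8.8⁴)/(8 × 86.0³ × 5.7)
    = 4.9295e+08 / 2.90042e+07 = 17 → 17 coils

17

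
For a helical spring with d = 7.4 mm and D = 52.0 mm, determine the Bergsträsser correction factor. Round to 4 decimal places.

C = D/d = 52.0/7.4 = 7.0270
K_B = (4C+2)/(4C−3) = 30.108/25.108 = 1.1991

1.1991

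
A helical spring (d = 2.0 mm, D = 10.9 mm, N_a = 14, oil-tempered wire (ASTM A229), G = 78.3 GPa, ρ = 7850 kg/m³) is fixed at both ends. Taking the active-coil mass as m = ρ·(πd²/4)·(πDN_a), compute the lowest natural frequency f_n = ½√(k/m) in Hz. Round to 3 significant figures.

k = Gd⁴/(8D³N_a) = (78.3×10³)(2.0⁴)/(8·10.9³·14) = 8.6374 N/mm = 8637.4 N/m
Wire length L = πDN_a = π·10.9·14 = 479.41 mm
m = ρ·(πd²/4)·L = 7850 × 3.1416×10⁻⁶ m² × 0.47941 m = 0.011823 kg
f_n = ½√(k/m) = 0.5·√(8637.4/0.011823) = 0.5·√(7.3057e+05) = 427.37 Hz

427 Hz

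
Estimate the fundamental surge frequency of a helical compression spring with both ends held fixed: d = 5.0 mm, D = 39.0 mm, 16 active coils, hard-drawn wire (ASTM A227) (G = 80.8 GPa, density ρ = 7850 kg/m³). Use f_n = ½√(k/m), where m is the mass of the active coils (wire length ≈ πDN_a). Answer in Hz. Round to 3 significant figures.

74.2 Hz

k = Gd⁴/(8D³N_a) = (80.8×10³)(5.0⁴)/(8·39.0³·16) = 6.651 N/mm = 6651 N/m
Wire length L = πDN_a = π·39.0·16 = 1960.4 mm
m = ρ·(πd²/4)·L = 7850 × 19.635×10⁻⁶ m² × 1.9604 m = 0.30216 kg
f_n = ½√(k/m) = 0.5·√(6651/0.30216) = 0.5·√(22012) = 74.182 Hz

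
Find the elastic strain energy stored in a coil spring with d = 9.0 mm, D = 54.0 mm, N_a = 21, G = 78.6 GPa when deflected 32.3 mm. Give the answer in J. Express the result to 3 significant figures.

10.2 J

k = Gd⁴/(8D³N_a) = (78.6×10³)(9.0⁴)/(8·54.0³·21) = 19.494 N/mm
U = ½kδ² = 0.5 × 19.494 × 32.3² = 10169 N·mm = 10.169 J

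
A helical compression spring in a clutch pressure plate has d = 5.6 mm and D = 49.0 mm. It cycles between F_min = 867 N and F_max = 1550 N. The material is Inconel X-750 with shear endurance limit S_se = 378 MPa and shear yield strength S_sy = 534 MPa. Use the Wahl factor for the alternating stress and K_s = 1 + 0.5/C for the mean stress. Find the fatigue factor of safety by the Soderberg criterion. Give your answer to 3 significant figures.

C = D/d = 49.0/5.6 = 8.7500; K_W = (4C−1)/(4C−4)+0.615/C = 1.1671; K_s = 1+0.5/C = 1.0571
F_a = (F_max−F_min)/2 = 341.5 N; F_m = (F_max+F_min)/2 = 1208.5 N
τ_a = K_W·8F_aD/(πd³) = 1.1671 × 242.64 = 283.18 MPa
τ_m = K_s·8F_mD/(πd³) = 1.0571 × 858.66 = 907.72 MPa
Soderberg: 1/n_f = τ_a/S_se + τ_m/S_sy = 283.18/378 + 907.72/534 = 0.74914 + 1.69985 = 2.449
n_f = 1/2.449 = 0.4083

0.408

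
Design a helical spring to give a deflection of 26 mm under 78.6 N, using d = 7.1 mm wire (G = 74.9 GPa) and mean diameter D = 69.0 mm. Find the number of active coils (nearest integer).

Required rate k = F/δ = 78.6/26 = 3.0231 N/mm
N_a = Gd⁴/(8D³k) = (74.9×10³ × 7.1⁴)/(8 × 69.0³ × 3.0231)
    = 1.90333e+08 / 7.94486e+06 = 23.96 → 24 coils

24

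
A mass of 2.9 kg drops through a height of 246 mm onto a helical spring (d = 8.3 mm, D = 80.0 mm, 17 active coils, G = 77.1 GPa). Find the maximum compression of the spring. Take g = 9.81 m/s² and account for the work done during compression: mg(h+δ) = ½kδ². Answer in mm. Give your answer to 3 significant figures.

57.3 mm

k = Gd⁴/(8D³N_a) = (77.1×10³)(8.3⁴)/(8·80.0³·17) = 5.2548 N/mm
W = mg = 2.9 × 9.81 = 28.449 N
½kδ² − Wδ − Wh = 0 → δ = (W + √(W² + 2kWh))/k
δ = (28.449 + √(809.35 + 73551.2))/5.2548 = (28.449 + 272.69)/5.2548 = 57.307 mm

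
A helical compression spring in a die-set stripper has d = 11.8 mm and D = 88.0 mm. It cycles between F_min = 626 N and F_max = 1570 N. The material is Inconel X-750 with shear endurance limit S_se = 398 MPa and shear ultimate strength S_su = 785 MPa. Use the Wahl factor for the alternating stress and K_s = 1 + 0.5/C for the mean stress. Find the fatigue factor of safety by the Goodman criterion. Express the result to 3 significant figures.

C = D/d = 88.0/11.8 = 7.4576; K_W = (4C−1)/(4C−4)+0.615/C = 1.1986; K_s = 1+0.5/C = 1.0670
F_a = (F_max−F_min)/2 = 472 N; F_m = (F_max+F_min)/2 = 1098 N
τ_a = K_W·8F_aD/(πd³) = 1.1986 × 64.375 = 77.161 MPa
τ_m = K_s·8F_mD/(πd³) = 1.0670 × 149.75 = 159.79 MPa
Goodman: 1/n_f = τ_a/S_se + τ_m/S_su = 77.161/398 + 159.79/785 = 0.19387 + 0.20356 = 0.39743
n_f = 1/0.39743 = 2.516

2.52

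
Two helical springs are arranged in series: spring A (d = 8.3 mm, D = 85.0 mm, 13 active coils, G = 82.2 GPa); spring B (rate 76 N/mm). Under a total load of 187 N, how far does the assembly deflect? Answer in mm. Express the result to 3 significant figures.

k_A = Gd⁴/(8D³N_a) = (82.2×10³)(8.3⁴)/(8·85.0³·13) = 6.1079 N/mm
Series: 1/k_eq = 1/6.1079 + 1/76 = 0.17688; k_eq = 5.6536 N/mm
δ = F/k_eq = 187/5.6536 = 33.076 mm

33.1 mm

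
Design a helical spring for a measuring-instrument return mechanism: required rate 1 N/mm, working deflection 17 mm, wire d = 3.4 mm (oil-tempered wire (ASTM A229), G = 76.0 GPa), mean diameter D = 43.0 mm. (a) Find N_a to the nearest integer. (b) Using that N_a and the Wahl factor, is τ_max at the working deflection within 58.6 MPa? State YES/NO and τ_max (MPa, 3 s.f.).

(a) 16 coils; (b) YES, τ_max = 52.6 MPa

N_a = Gd⁴/(8D³k) = (76.0×10³)(3.4⁴)/(8·43.0³·1) = 15.97 → N_a = 16
Actual rate k = Gd⁴/(8D³·16) = 0.99796 N/mm
Working load F = kδ = 0.99796·17 = 16.965 N
C = 43.0/3.4 = 12.6471; K_W = (4C−1)/(4C−4)+0.615/C = 1.1130
τ_max = K_W·8FD/(πd³) = 1.1130·47.264 = 52.606 MPa
τ_max ≤ 58.6 MPa → acceptable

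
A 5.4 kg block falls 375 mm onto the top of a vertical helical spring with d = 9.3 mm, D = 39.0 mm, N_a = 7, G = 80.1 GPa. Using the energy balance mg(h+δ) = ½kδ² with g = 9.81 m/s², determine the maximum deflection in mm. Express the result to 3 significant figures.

k = Gd⁴/(8D³N_a) = (80.1×10³)(9.3⁴)/(8·39.0³·7) = 180.38 N/mm
W = mg = 5.4 × 9.81 = 52.974 N
½kδ² − Wδ − Wh = 0 → δ = (W + √(W² + 2kWh))/k
δ = (52.974 + √(2806.2 + 7.16649e+06))/180.38 = (52.974 + 2677.6)/180.38 = 15.138 mm

15.1 mm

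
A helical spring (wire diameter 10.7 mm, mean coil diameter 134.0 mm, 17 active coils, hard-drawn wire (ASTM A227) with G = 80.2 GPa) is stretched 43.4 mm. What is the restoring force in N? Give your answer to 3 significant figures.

139 N

k = Gd⁴/(8D³N_a) = (80.2×10³)(10.7⁴)/(8·134.0³·17) = 3.2126 N/mm
F = k·δ = 3.2126 × 43.4 = 139.43 N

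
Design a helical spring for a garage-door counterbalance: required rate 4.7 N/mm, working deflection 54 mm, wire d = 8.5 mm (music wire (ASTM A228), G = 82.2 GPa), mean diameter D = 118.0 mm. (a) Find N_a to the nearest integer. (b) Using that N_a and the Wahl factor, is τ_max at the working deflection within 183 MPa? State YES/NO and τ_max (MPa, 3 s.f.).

(a) 7 coils; (b) YES, τ_max = 136 MPa

N_a = Gd⁴/(8D³k) = (82.2×10³)(8.5⁴)/(8·118.0³·4.7) = 6.946 → N_a = 7
Actual rate k = Gd⁴/(8D³·7) = 4.6635 N/mm
Working load F = kδ = 4.6635·54 = 251.83 N
C = 118.0/8.5 = 13.8824; K_W = (4C−1)/(4C−4)+0.615/C = 1.1025
τ_max = K_W·8FD/(πd³) = 1.1025·123.22 = 135.85 MPa
τ_max ≤ 183 MPa → acceptable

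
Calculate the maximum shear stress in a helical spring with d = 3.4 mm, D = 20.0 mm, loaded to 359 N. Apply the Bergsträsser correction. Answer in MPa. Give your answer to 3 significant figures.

578 MPa

Spring index C = D/d = 20.0/3.4 = 5.8824
K_B = (4C+2)/(4C−3) = 25.529/20.529 = 1.2436
τ₀ = 8FD/(πd³) = 8·359·20.0/(π·3.4³) = 57440/123.48 = 465.19 MPa
τ_max = K·τ₀ = 1.2436 × 465.19 = 578.49 MPa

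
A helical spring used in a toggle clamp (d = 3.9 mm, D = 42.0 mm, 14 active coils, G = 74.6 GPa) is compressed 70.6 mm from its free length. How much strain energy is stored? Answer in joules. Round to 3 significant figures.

5.18 J

k = Gd⁴/(8D³N_a) = (74.6×10³)(3.9⁴)/(8·42.0³·14) = 2.0798 N/mm
U = ½kδ² = 0.5 × 2.0798 × 70.6² = 5183.4 N·mm = 5.1834 J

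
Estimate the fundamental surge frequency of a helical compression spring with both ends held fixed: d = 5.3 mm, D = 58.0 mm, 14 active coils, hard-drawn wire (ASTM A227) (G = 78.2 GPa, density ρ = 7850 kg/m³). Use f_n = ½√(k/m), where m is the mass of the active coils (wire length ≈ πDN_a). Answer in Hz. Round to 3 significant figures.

40.0 Hz

k = Gd⁴/(8D³N_a) = (78.2×10³)(5.3⁴)/(8·58.0³·14) = 2.8236 N/mm = 2823.6 N/m
Wire length L = πDN_a = π·58.0·14 = 2551 mm
m = ρ·(πd²/4)·L = 7850 × 22.062×10⁻⁶ m² × 2.551 m = 0.44179 kg
f_n = ½√(k/m) = 0.5·√(2823.6/0.44179) = 0.5·√(6391.3) = 39.973 Hz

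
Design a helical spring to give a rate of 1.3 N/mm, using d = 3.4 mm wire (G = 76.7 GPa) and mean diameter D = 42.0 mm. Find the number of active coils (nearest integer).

13

N_a = Gd⁴/(8D³k) = (76.7×10³ × 3.4⁴)/(8 × 42.0³ × 1.3)
    = 1.02497e+07 / 770515 = 13.3 → 13 coils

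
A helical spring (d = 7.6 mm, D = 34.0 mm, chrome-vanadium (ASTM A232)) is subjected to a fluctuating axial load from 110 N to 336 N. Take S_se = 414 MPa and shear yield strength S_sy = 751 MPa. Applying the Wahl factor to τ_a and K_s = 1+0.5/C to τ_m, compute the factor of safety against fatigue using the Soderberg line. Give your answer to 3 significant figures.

C = D/d = 34.0/7.6 = 4.4737; K_W = (4C−1)/(4C−4)+0.615/C = 1.3534; K_s = 1+0.5/C = 1.1118
F_a = (F_max−F_min)/2 = 113 N; F_m = (F_max+F_min)/2 = 223 N
τ_a = K_W·8F_aD/(πd³) = 1.3534 × 22.287 = 30.163 MPa
τ_m = K_s·8F_mD/(πd³) = 1.1118 × 43.983 = 48.899 MPa
Soderberg: 1/n_f = τ_a/S_se + τ_m/S_sy = 30.163/414 + 48.899/751 = 0.07286 + 0.06511 = 0.13797
n_f = 1/0.13797 = 7.248

7.25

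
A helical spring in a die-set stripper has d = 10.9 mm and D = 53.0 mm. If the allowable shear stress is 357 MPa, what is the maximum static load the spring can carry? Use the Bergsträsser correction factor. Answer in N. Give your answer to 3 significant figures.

2630 N

C = D/d = 53.0/10.9 = 4.8624
K_B = (4C+2)/(4C−3) = 21.450/16.450 = 1.3040
τ_max = K·8FD/(πd³) → F_max = τ_allow·πd³/(8DK)
F_max = 357·π·10.9³/(8·53.0·1.3040) = 1.4524e+06/552.88 = 2627 N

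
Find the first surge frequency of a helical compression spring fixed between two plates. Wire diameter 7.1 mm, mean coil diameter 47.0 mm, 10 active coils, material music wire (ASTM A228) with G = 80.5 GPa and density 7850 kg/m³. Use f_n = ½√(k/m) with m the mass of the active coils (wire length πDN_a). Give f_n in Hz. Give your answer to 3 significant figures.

k = Gd⁴/(8D³N_a) = (80.5×10³)(7.1⁴)/(8·47.0³·10) = 24.629 N/mm = 24629 N/m
Wire length L = πDN_a = π·47.0·10 = 1476.5 mm
m = ρ·(πd²/4)·L = 7850 × 39.592×10⁻⁶ m² × 1.4765 m = 0.45891 kg
f_n = ½√(k/m) = 0.5·√(24629/0.45891) = 0.5·√(53669) = 115.83 Hz

116 Hz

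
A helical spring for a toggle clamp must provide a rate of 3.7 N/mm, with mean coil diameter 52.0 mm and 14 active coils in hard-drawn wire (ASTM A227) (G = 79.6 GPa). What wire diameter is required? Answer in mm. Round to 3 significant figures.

5.20 mm

d = (8D³N_a·k / G)^(1/4) = (8·52.0³·14·3.7 / (79.6×10³))^0.25
  = (732.01)^0.25 = 5.2015 mm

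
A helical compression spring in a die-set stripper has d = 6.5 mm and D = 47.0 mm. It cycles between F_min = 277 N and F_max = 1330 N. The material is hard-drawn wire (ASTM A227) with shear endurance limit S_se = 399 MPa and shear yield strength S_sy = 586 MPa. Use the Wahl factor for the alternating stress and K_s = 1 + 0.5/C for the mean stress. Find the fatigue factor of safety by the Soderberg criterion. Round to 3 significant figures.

C = D/d = 47.0/6.5 = 7.2308; K_W = (4C−1)/(4C−4)+0.615/C = 1.2054; K_s = 1+0.5/C = 1.0691
F_a = (F_max−F_min)/2 = 526.5 N; F_m = (F_max+F_min)/2 = 803.5 N
τ_a = K_W·8F_aD/(πd³) = 1.2054 × 229.45 = 276.59 MPa
τ_m = K_s·8F_mD/(πd³) = 1.0691 × 350.17 = 374.39 MPa
Soderberg: 1/n_f = τ_a/S_se + τ_m/S_sy = 276.59/399 + 374.39/586 = 0.69321 + 0.63889 = 1.3321
n_f = 1/1.3321 = 0.7507

0.751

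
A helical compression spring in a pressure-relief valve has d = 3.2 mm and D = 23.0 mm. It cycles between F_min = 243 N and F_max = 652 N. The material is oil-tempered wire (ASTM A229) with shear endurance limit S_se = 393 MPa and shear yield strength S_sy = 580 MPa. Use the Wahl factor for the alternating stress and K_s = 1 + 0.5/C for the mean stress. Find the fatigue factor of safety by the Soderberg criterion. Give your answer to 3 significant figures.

C = D/d = 23.0/3.2 = 7.1875; K_W = (4C−1)/(4C−4)+0.615/C = 1.2068; K_s = 1+0.5/C = 1.0696
F_a = (F_max−F_min)/2 = 204.5 N; F_m = (F_max+F_min)/2 = 447.5 N
τ_a = K_W·8F_aD/(πd³) = 1.2068 × 365.52 = 441.1 MPa
τ_m = K_s·8F_mD/(πd³) = 1.0696 × 799.85 = 855.5 MPa
Soderberg: 1/n_f = τ_a/S_se + τ_m/S_sy = 441.1/393 + 855.5/580 = 1.12240 + 1.47499 = 2.5974
n_f = 1/2.5974 = 0.385

0.385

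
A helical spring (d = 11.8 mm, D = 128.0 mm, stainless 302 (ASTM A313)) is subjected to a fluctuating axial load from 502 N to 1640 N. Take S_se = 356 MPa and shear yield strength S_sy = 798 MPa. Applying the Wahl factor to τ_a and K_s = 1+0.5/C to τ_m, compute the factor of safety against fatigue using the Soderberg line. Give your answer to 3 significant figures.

1.57

C = D/d = 128.0/11.8 = 10.8475; K_W = (4C−1)/(4C−4)+0.615/C = 1.1329; K_s = 1+0.5/C = 1.0461
F_a = (F_max−F_min)/2 = 569 N; F_m = (F_max+F_min)/2 = 1071 N
τ_a = K_W·8F_aD/(πd³) = 1.1329 × 112.88 = 127.88 MPa
τ_m = K_s·8F_mD/(πd³) = 1.0461 × 212.47 = 222.26 MPa
Soderberg: 1/n_f = τ_a/S_se + τ_m/S_sy = 127.88/356 + 222.26/798 = 0.35920 + 0.27852 = 0.63773
n_f = 1/0.63773 = 1.568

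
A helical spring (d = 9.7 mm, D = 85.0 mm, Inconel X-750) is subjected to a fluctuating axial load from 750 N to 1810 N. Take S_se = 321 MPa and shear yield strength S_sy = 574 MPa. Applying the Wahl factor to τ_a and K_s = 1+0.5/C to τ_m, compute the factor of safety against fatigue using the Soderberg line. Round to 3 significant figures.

0.984

C = D/d = 85.0/9.7 = 8.7629; K_W = (4C−1)/(4C−4)+0.615/C = 1.1668; K_s = 1+0.5/C = 1.0571
F_a = (F_max−F_min)/2 = 530 N; F_m = (F_max+F_min)/2 = 1280 N
τ_a = K_W·8F_aD/(πd³) = 1.1668 × 125.7 = 146.66 MPa
τ_m = K_s·8F_mD/(πd³) = 1.0571 × 303.57 = 320.89 MPa
Soderberg: 1/n_f = τ_a/S_se + τ_m/S_sy = 146.66/321 + 320.89/574 = 0.45689 + 0.55904 = 1.0159
n_f = 1/1.0159 = 0.9843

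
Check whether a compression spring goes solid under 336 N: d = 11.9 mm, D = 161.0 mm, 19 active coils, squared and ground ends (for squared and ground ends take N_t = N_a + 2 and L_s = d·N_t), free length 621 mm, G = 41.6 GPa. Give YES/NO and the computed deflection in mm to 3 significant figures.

NO, δ = 255 mm

k = Gd⁴/(8D³N_a) = (41.6×10³)(11.9⁴)/(8·161.0³·19) = 1.3151 N/mm
N_t = 21; L_s = 11.9·21 = 249.9 mm; δ_solid = L₀ − L_s = 621 − 249.9 = 371.1 mm
δ = F/k = 336/1.3151 = 255.49 mm
δ < δ_solid → spring does not go solid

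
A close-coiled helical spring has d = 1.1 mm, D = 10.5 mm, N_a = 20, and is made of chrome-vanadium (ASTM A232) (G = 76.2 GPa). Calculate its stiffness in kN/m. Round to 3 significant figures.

0.602 kN/m

k = Gd⁴/(8D³N_a) = (76.2×10³ × 1.1⁴) / (8 × 10.5³ × 20)
  = 111564 / 185220 = 0.60233 N/mm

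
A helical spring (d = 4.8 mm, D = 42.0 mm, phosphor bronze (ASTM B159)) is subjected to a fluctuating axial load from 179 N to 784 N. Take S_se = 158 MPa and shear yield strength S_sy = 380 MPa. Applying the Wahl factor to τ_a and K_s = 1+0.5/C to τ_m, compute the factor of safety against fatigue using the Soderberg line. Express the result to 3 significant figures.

0.289

C = D/d = 42.0/4.8 = 8.7500; K_W = (4C−1)/(4C−4)+0.615/C = 1.1671; K_s = 1+0.5/C = 1.0571
F_a = (F_max−F_min)/2 = 302.5 N; F_m = (F_max+F_min)/2 = 481.5 N
τ_a = K_W·8F_aD/(πd³) = 1.1671 × 292.54 = 341.42 MPa
τ_m = K_s·8F_mD/(πd³) = 1.0571 × 465.65 = 492.26 MPa
Soderberg: 1/n_f = τ_a/S_se + τ_m/S_sy = 341.42/158 + 492.26/380 = 2.16086 + 1.29542 = 3.4563
n_f = 1/3.4563 = 0.2893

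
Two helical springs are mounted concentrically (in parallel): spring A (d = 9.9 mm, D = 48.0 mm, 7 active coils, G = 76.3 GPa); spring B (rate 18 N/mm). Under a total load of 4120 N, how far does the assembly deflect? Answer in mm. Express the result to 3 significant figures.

k_A = Gd⁴/(8D³N_a) = (76.3×10³)(9.9⁴)/(8·48.0³·7) = 118.35 N/mm
Parallel: k_eq = 118.35 + 18 = 136.35 N/mm
δ = F/k_eq = 4120/136.35 = 30.217 mm

30.2 mm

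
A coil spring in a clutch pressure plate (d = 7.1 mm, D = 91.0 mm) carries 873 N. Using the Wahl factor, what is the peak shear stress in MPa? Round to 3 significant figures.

628 MPa

Spring index C = D/d = 91.0/7.1 = 12.8169
K_W = (4C−1)/(4C−4) + 0.615/C = 50.268/47.268 + 0.0480 = 1.1115
τ₀ = 8FD/(πd³) = 8·873·91.0/(π·7.1³) = 635544/1124.4 = 565.22 MPa
τ_max = K·τ₀ = 1.1115 × 565.22 = 628.22 MPa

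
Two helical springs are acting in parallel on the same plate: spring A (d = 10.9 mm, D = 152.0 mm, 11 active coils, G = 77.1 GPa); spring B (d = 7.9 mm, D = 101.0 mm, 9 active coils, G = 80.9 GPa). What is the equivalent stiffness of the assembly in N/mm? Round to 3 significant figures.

7.77 N/mm

k_A = Gd⁴/(8D³N_a) = (77.1×10³)(10.9⁴)/(8·152.0³·11) = 3.5217 N/mm
k_B = Gd⁴/(8D³N_a) = (80.9×10³)(7.9⁴)/(8·101.0³·9) = 4.2478 N/mm
Parallel: k_eq = 3.5217 + 4.2478 = 7.7694 N/mm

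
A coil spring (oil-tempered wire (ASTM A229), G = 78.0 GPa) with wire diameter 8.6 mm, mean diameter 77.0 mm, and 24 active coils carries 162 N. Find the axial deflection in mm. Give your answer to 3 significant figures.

33.3 mm

k = Gd⁴/(8D³N_a) = (78.0×10³)(8.6⁴)/(8·77.0³·24) = 4.8676 N/mm
δ = F/k = 162 / 4.8676 = 33.281 mm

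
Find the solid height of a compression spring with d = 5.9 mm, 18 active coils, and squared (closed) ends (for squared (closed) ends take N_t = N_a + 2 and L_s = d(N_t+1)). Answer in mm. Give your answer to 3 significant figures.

squared (closed) ends: N_t = N_a + 2 = 18 + 2 = 20
L_s = d·(N_t+1) = 5.9 × 21 = 123.9 mm

124 mm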